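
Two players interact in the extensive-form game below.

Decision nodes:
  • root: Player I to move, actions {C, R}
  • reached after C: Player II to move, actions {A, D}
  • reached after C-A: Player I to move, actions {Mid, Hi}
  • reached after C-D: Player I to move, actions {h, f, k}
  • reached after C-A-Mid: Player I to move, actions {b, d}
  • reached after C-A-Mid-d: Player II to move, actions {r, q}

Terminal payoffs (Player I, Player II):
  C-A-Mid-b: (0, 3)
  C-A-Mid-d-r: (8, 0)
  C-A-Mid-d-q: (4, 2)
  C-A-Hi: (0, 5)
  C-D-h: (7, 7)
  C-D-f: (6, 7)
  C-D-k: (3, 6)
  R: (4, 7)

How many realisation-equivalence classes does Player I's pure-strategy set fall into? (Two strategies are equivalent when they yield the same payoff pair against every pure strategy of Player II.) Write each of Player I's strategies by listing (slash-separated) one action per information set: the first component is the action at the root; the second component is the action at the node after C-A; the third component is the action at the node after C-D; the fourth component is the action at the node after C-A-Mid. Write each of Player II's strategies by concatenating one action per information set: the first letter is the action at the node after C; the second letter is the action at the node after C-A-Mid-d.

10

Player I has 24 pure strategies: C/Mid/h/b, C/Mid/h/d, C/Mid/f/b, C/Mid/f/d, C/Mid/k/b, C/Mid/k/d, C/Hi/h/b, C/Hi/h/d, C/Hi/f/b, C/Hi/f/d, C/Hi/k/b, C/Hi/k/d, R/Mid/h/b, R/Mid/h/d, R/Mid/f/b, R/Mid/f/d, R/Mid/k/b, R/Mid/k/d, R/Hi/h/b, R/Hi/h/d, R/Hi/f/b, R/Hi/f/d, R/Hi/k/b, R/Hi/k/d. Columns: Ar, Aq, Dr, Dq.
{C/Mid/h/b} → row (0,3) (0,3) (7,7) (7,7)
{C/Mid/h/d} → row (8,0) (4,2) (7,7) (7,7)
{C/Mid/f/b} → row (0,3) (0,3) (6,7) (6,7)
{C/Mid/f/d} → row (8,0) (4,2) (6,7) (6,7)
{C/Mid/k/b} → row (0,3) (0,3) (3,6) (3,6)
{C/Mid/k/d} → row (8,0) (4,2) (3,6) (3,6)
{C/Hi/h/b, C/Hi/h/d} → row (0,5) (0,5) (7,7) (7,7)
{C/Hi/f/b, C/Hi/f/d} → row (0,5) (0,5) (6,7) (6,7)
{C/Hi/k/b, C/Hi/k/d} → row (0,5) (0,5) (3,6) (3,6)
{R/Mid/h/b, R/Mid/h/d, R/Mid/f/b, R/Mid/f/d, R/Mid/k/b, R/Mid/k/d, R/Hi/h/b, R/Hi/h/d, R/Hi/f/b, R/Hi/f/d, R/Hi/k/b, R/Hi/k/d} → row (4,7) (4,7) (4,7) (4,7)
That's 10 distinct rows out of 24 strategies.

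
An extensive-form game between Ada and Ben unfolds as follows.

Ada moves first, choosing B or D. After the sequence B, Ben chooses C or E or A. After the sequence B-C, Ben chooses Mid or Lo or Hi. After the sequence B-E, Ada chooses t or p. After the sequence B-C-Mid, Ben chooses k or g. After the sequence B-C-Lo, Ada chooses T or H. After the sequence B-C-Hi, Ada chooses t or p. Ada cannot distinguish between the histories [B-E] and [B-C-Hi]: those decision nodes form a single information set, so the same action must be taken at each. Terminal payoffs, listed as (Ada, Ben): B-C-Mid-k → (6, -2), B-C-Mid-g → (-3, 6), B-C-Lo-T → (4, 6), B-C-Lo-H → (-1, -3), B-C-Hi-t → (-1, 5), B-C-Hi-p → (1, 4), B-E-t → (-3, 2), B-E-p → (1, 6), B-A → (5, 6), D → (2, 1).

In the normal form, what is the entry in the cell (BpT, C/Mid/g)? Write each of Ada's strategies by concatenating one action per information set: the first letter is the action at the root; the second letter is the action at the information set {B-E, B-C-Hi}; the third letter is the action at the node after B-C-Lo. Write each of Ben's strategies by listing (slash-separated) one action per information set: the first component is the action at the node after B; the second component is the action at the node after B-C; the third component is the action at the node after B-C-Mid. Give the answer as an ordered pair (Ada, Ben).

(-3, 6)

Trace the play path from the root:
  Ada plays B
  Ben plays C at [B]
  Ben plays Mid at [B-C]
  Ben plays g at [B-C-Mid]
→ terminal payoff (-3, 6).
(Ada's choice at the information set {B-E, B-C-Hi} is never reached on this path, so it doesn't affect the outcome.)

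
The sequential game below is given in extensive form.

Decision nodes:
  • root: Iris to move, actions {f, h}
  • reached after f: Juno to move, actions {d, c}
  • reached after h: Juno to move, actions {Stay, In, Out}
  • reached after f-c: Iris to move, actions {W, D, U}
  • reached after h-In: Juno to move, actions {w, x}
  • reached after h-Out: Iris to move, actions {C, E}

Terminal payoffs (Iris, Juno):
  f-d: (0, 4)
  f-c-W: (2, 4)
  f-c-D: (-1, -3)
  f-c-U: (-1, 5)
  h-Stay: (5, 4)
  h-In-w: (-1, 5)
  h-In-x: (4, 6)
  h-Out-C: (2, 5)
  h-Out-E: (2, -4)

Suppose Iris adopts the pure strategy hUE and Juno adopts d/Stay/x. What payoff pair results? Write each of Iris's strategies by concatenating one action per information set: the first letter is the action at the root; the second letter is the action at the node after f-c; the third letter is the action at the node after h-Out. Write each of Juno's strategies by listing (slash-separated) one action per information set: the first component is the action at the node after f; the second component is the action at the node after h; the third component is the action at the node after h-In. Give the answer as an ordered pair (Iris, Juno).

(5, 4)

Trace the play path from the root:
  Iris plays h
  Juno plays Stay at [h]
→ terminal payoff (5, 4).
(Iris's choice at the node after f-c is never reached on this path, so it doesn't affect the outcome.)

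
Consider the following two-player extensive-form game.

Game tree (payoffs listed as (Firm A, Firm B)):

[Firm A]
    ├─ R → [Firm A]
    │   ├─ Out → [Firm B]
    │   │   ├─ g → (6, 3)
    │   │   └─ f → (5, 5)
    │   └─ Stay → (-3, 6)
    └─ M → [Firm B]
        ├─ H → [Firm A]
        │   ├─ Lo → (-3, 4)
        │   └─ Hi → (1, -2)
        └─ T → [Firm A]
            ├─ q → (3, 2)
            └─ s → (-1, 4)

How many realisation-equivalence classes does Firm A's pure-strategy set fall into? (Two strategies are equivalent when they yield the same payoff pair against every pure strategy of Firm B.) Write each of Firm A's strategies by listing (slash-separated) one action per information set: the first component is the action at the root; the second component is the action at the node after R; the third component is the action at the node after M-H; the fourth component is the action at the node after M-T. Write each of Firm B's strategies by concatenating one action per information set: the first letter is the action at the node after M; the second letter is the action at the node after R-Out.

Firm A has 16 pure strategies: R/Out/Lo/q, R/Out/Lo/s, R/Out/Hi/q, R/Out/Hi/s, R/Stay/Lo/q, R/Stay/Lo/s, R/Stay/Hi/q, R/Stay/Hi/s, M/Out/Lo/q, M/Out/Lo/s, M/Out/Hi/q, M/Out/Hi/s, M/Stay/Lo/q, M/Stay/Lo/s, M/Stay/Hi/q, M/Stay/Hi/s. Columns: Hg, Hf, Tg, Tf.
{R/Out/Lo/q, R/Out/Lo/s, R/Out/Hi/q, R/Out/Hi/s} → row (6,3) (5,5) (6,3) (5,5)
{R/Stay/Lo/q, R/Stay/Lo/s, R/Stay/Hi/q, R/Stay/Hi/s} → row (-3,6) (-3,6) (-3,6) (-3,6)
{M/Out/Lo/q, M/Stay/Lo/q} → row (-3,4) (-3,4) (3,2) (3,2)
{M/Out/Lo/s, M/Stay/Lo/s} → row (-3,4) (-3,4) (-1,4) (-1,4)
{M/Out/Hi/q, M/Stay/Hi/q} → row (1,-2) (1,-2) (3,2) (3,2)
{M/Out/Hi/s, M/Stay/Hi/s} → row (1,-2) (1,-2) (-1,4) (-1,4)
That's 6 distinct rows out of 16 strategies.

6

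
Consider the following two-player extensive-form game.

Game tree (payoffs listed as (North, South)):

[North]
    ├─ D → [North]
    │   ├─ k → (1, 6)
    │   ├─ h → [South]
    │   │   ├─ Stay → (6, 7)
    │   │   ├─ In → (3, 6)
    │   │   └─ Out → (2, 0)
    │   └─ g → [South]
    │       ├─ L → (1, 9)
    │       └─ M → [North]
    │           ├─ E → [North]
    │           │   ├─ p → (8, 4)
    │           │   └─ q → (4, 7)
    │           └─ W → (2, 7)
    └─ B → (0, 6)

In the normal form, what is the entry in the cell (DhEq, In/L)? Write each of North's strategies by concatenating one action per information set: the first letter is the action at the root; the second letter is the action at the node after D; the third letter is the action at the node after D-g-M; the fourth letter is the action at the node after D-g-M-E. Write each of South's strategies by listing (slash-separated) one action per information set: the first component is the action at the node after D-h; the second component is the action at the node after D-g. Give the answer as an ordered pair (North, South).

(3, 6)

Trace the play path from the root:
  North plays D
  North plays h at [D]
  South plays In at [D-h]
→ terminal payoff (3, 6).
(North's choice at the node after D-g-M is never reached on this path, so it doesn't affect the outcome.)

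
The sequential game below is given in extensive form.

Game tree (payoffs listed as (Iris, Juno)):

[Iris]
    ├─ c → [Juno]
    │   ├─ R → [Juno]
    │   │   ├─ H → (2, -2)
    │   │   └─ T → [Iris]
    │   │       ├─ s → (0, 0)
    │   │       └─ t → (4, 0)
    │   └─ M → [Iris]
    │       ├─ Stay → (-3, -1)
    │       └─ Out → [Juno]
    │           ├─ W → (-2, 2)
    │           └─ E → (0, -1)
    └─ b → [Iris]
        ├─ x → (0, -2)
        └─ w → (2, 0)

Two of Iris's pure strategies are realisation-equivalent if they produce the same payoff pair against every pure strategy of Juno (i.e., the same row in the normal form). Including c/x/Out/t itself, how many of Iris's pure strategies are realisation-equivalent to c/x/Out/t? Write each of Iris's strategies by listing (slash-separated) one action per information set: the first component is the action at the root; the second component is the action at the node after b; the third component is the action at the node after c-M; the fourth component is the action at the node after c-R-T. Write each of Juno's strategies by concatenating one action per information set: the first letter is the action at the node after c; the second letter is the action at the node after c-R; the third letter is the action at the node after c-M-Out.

2

Row for c/x/Out/t (columns RHW, RHE, RTW, RTE, MHW, MHE, MTW, MTE): (2,-2) (2,-2) (4,0) (4,0) (-2,2) (0,-1) (-2,2) (0,-1).
Under c/x/Out/t, Iris's choice at the node after b can never be reached regardless of what Juno does, so varying those choices leaves every outcome unchanged.
Holding the reachable choices fixed and varying the unreachable one freely already gives 2 equivalent strategies.
No other strategy reproduces this row, so those 2 are the full class: c/x/Out/t, c/w/Out/t.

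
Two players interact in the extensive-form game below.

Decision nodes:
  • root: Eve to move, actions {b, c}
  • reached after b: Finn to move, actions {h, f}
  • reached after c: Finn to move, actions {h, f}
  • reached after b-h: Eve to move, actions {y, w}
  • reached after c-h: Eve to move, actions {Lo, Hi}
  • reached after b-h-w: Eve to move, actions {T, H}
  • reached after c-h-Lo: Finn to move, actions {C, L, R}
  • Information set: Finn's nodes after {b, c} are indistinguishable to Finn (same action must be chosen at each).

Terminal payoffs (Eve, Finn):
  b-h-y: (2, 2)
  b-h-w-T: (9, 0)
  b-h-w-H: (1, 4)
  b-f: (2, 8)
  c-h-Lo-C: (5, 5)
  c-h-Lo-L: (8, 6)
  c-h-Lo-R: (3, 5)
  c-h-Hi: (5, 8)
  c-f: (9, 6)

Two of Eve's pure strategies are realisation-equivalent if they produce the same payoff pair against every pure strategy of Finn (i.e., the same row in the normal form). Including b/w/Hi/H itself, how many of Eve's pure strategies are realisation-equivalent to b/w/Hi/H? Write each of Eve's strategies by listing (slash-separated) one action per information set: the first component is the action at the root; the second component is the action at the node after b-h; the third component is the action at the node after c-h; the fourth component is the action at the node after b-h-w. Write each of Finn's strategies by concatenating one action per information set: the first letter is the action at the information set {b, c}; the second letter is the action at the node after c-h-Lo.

2

Row for b/w/Hi/H (columns hC, hL, hR, fC, fL, fR): (1,4) (1,4) (1,4) (2,8) (2,8) (2,8).
Under b/w/Hi/H, Eve's choice at the node after c-h can never be reached regardless of what Finn does, so varying those choices leaves every outcome unchanged.
Holding the reachable choices fixed and varying the unreachable one freely already gives 2 equivalent strategies.
No other strategy reproduces this row, so those 2 are the full class: b/w/Lo/H, b/w/Hi/H.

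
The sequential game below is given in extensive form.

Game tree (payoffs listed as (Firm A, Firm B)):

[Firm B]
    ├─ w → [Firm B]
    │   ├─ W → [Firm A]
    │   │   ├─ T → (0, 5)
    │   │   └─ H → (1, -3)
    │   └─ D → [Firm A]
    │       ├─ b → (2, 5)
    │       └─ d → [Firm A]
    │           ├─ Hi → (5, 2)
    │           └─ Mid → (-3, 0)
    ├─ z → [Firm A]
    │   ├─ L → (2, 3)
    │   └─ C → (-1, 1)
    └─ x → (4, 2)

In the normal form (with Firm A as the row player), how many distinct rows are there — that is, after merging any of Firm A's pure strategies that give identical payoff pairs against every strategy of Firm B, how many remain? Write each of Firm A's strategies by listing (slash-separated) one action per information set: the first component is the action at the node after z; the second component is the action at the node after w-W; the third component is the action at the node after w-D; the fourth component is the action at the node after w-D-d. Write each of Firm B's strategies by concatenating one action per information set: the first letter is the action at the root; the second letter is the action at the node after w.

Firm A has 16 pure strategies: L/T/b/Hi, L/T/b/Mid, L/T/d/Hi, L/T/d/Mid, L/H/b/Hi, L/H/b/Mid, L/H/d/Hi, L/H/d/Mid, C/T/b/Hi, C/T/b/Mid, C/T/d/Hi, C/T/d/Mid, C/H/b/Hi, C/H/b/Mid, C/H/d/Hi, C/H/d/Mid. Columns: wW, wD, zW, zD, xW, xD.
{L/T/b/Hi, L/T/b/Mid} → row (0,5) (2,5) (2,3) (2,3) (4,2) (4,2)
{L/T/d/Hi} → row (0,5) (5,2) (2,3) (2,3) (4,2) (4,2)
{L/T/d/Mid} → row (0,5) (-3,0) (2,3) (2,3) (4,2) (4,2)
{L/H/b/Hi, L/H/b/Mid} → row (1,-3) (2,5) (2,3) (2,3) (4,2) (4,2)
{L/H/d/Hi} → row (1,-3) (5,2) (2,3) (2,3) (4,2) (4,2)
{L/H/d/Mid} → row (1,-3) (-3,0) (2,3) (2,3) (4,2) (4,2)
{C/T/b/Hi, C/T/b/Mid} → row (0,5) (2,5) (-1,1) (-1,1) (4,2) (4,2)
{C/T/d/Hi} → row (0,5) (5,2) (-1,1) (-1,1) (4,2) (4,2)
{C/T/d/Mid} → row (0,5) (-3,0) (-1,1) (-1,1) (4,2) (4,2)
{C/H/b/Hi, C/H/b/Mid} → row (1,-3) (2,5) (-1,1) (-1,1) (4,2) (4,2)
{C/H/d/Hi} → row (1,-3) (5,2) (-1,1) (-1,1) (4,2) (4,2)
{C/H/d/Mid} → row (1,-3) (-3,0) (-1,1) (-1,1) (4,2) (4,2)
That's 12 distinct rows out of 16 strategies.

12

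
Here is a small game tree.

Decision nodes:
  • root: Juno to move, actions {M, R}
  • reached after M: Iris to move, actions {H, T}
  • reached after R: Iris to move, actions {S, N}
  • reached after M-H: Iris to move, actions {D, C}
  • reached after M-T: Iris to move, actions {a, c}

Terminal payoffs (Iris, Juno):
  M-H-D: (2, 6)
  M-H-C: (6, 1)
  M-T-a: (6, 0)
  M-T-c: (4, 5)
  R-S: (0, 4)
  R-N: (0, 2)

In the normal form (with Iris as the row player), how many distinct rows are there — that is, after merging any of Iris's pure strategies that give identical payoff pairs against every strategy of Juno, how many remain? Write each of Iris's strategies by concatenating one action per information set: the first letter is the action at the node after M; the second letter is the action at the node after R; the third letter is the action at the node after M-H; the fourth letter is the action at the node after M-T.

Iris has 16 pure strategies: HSDa, HSDc, HSCa, HSCc, HNDa, HNDc, HNCa, HNCc, TSDa, TSDc, TSCa, TSCc, TNDa, TNDc, TNCa, TNCc. Columns: M, R.
{HSDa, HSDc} → row (2,6) (0,4)
{HSCa, HSCc} → row (6,1) (0,4)
{HNDa, HNDc} → row (2,6) (0,2)
{HNCa, HNCc} → row (6,1) (0,2)
{TSDa, TSCa} → row (6,0) (0,4)
{TSDc, TSCc} → row (4,5) (0,4)
{TNDa, TNCa} → row (6,0) (0,2)
{TNDc, TNCc} → row (4,5) (0,2)
That's 8 distinct rows out of 16 strategies.

8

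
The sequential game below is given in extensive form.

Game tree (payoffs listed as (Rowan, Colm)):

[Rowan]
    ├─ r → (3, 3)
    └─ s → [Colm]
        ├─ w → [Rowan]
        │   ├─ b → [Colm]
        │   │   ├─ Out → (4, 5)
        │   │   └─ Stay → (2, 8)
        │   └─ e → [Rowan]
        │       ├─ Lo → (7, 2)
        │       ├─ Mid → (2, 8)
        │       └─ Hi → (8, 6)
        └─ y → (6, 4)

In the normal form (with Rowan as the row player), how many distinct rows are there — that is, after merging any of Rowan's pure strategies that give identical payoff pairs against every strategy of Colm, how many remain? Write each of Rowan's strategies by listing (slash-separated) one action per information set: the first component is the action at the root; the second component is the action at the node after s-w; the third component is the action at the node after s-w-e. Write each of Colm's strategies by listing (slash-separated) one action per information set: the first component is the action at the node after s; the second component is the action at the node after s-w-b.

5

Rowan has 12 pure strategies: r/b/Lo, r/b/Mid, r/b/Hi, r/e/Lo, r/e/Mid, r/e/Hi, s/b/Lo, s/b/Mid, s/b/Hi, s/e/Lo, s/e/Mid, s/e/Hi. Columns: w/Out, w/Stay, y/Out, y/Stay.
{r/b/Lo, r/b/Mid, r/b/Hi, r/e/Lo, r/e/Mid, r/e/Hi} → row (3,3) (3,3) (3,3) (3,3)
{s/b/Lo, s/b/Mid, s/b/Hi} → row (4,5) (2,8) (6,4) (6,4)
{s/e/Lo} → row (7,2) (7,2) (6,4) (6,4)
{s/e/Mid} → row (2,8) (2,8) (6,4) (6,4)
{s/e/Hi} → row (8,6) (8,6) (6,4) (6,4)
That's 5 distinct rows out of 12 strategies.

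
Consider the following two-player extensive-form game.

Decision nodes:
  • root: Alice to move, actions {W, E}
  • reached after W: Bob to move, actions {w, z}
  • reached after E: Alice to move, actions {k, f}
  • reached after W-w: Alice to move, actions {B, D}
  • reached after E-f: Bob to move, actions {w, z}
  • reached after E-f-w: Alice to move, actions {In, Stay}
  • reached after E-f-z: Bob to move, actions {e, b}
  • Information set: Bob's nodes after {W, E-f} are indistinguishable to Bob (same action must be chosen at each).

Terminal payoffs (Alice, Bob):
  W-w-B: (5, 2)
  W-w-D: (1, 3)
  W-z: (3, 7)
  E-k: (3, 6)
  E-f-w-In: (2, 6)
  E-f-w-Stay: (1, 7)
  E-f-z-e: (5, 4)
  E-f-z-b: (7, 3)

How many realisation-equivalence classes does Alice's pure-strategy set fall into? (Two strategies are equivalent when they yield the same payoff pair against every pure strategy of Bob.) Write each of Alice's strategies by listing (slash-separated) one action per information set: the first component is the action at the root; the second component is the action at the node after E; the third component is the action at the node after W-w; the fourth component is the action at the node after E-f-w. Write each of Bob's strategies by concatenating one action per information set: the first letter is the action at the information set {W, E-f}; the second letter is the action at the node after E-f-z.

Alice has 16 pure strategies: W/k/B/In, W/k/B/Stay, W/k/D/In, W/k/D/Stay, W/f/B/In, W/f/B/Stay, W/f/D/In, W/f/D/Stay, E/k/B/In, E/k/B/Stay, E/k/D/In, E/k/D/Stay, E/f/B/In, E/f/B/Stay, E/f/D/In, E/f/D/Stay. Columns: we, wb, ze, zb.
{W/k/B/In, W/k/B/Stay, W/f/B/In, W/f/B/Stay} → row (5,2) (5,2) (3,7) (3,7)
{W/k/D/In, W/k/D/Stay, W/f/D/In, W/f/D/Stay} → row (1,3) (1,3) (3,7) (3,7)
{E/k/B/In, E/k/B/Stay, E/k/D/In, E/k/D/Stay} → row (3,6) (3,6) (3,6) (3,6)
{E/f/B/In, E/f/D/In} → row (2,6) (2,6) (5,4) (7,3)
{E/f/B/Stay, E/f/D/Stay} → row (1,7) (1,7) (5,4) (7,3)
That's 5 distinct rows out of 16 strategies.

5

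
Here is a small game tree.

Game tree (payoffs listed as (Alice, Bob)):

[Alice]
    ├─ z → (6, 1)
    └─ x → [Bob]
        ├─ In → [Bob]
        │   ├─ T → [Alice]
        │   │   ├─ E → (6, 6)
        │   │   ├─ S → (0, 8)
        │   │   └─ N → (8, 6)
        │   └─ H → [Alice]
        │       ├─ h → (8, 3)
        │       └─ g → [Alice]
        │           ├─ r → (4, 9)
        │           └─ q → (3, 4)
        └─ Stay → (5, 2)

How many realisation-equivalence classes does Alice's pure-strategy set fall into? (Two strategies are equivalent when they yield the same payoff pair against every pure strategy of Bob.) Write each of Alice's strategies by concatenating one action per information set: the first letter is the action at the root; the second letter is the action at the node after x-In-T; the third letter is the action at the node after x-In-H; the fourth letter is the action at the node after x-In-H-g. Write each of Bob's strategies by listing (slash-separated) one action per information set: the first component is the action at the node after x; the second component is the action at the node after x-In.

Alice has 24 pure strategies: zEhr, zEhq, zEgr, zEgq, zShr, zShq, zSgr, zSgq, zNhr, zNhq, zNgr, zNgq, xEhr, xEhq, xEgr, xEgq, xShr, xShq, xSgr, xSgq, xNhr, xNhq, xNgr, xNgq. Columns: In/T, In/H, Stay/T, Stay/H.
{zEhr, zEhq, zEgr, zEgq, zShr, zShq, zSgr, zSgq, zNhr, zNhq, zNgr, zNgq} → row (6,1) (6,1) (6,1) (6,1)
{xEhr, xEhq} → row (6,6) (8,3) (5,2) (5,2)
{xEgr} → row (6,6) (4,9) (5,2) (5,2)
{xEgq} → row (6,6) (3,4) (5,2) (5,2)
{xShr, xShq} → row (0,8) (8,3) (5,2) (5,2)
{xSgr} → row (0,8) (4,9) (5,2) (5,2)
{xSgq} → row (0,8) (3,4) (5,2) (5,2)
{xNhr, xNhq} → row (8,6) (8,3) (5,2) (5,2)
{xNgr} → row (8,6) (4,9) (5,2) (5,2)
{xNgq} → row (8,6) (3,4) (5,2) (5,2)
That's 10 distinct rows out of 24 strategies.

10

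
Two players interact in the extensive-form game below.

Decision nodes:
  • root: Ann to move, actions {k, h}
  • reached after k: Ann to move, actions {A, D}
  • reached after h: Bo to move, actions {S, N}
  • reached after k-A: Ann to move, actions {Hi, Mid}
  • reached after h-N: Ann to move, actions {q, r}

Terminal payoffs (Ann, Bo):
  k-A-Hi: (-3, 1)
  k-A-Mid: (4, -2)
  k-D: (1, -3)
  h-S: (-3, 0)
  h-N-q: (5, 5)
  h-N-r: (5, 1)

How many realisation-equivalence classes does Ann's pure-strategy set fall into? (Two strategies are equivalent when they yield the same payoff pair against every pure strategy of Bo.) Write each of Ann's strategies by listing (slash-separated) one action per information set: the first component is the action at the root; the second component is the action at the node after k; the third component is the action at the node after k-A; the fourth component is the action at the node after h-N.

Ann has 16 pure strategies: k/A/Hi/q, k/A/Hi/r, k/A/Mid/q, k/A/Mid/r, k/D/Hi/q, k/D/Hi/r, k/D/Mid/q, k/D/Mid/r, h/A/Hi/q, h/A/Hi/r, h/A/Mid/q, h/A/Mid/r, h/D/Hi/q, h/D/Hi/r, h/D/Mid/q, h/D/Mid/r. Columns: S, N.
{k/A/Hi/q, k/A/Hi/r} → row (-3,1) (-3,1)
{k/A/Mid/q, k/A/Mid/r} → row (4,-2) (4,-2)
{k/D/Hi/q, k/D/Hi/r, k/D/Mid/q, k/D/Mid/r} → row (1,-3) (1,-3)
{h/A/Hi/q, h/A/Mid/q, h/D/Hi/q, h/D/Mid/q} → row (-3,0) (5,5)
{h/A/Hi/r, h/A/Mid/r, h/D/Hi/r, h/D/Mid/r} → row (-3,0) (5,1)
That's 5 distinct rows out of 16 strategies.

5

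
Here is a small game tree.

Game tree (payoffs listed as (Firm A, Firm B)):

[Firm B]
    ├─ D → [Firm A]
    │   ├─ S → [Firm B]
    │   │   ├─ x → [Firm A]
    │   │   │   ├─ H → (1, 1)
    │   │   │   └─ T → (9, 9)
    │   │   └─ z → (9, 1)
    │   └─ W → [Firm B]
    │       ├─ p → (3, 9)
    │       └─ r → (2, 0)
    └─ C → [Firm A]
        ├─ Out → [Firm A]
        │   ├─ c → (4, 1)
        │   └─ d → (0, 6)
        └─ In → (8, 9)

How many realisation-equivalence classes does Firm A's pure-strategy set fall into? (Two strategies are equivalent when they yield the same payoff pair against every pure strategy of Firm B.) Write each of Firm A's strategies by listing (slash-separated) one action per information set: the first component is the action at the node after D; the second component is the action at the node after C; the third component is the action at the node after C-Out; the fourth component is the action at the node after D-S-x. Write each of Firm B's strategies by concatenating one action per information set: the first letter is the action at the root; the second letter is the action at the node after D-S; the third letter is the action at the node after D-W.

Firm A has 16 pure strategies: S/Out/c/H, S/Out/c/T, S/Out/d/H, S/Out/d/T, S/In/c/H, S/In/c/T, S/In/d/H, S/In/d/T, W/Out/c/H, W/Out/c/T, W/Out/d/H, W/Out/d/T, W/In/c/H, W/In/c/T, W/In/d/H, W/In/d/T. Columns: Dxp, Dxr, Dzp, Dzr, Cxp, Cxr, Czp, Czr.
{S/Out/c/H} → row (1,1) (1,1) (9,1) (9,1) (4,1) (4,1) (4,1) (4,1)
{S/Out/c/T} → row (9,9) (9,9) (9,1) (9,1) (4,1) (4,1) (4,1) (4,1)
{S/Out/d/H} → row (1,1) (1,1) (9,1) (9,1) (0,6) (0,6) (0,6) (0,6)
{S/Out/d/T} → row (9,9) (9,9) (9,1) (9,1) (0,6) (0,6) (0,6) (0,6)
{S/In/c/H, S/In/d/H} → row (1,1) (1,1) (9,1) (9,1) (8,9) (8,9) (8,9) (8,9)
{S/In/c/T, S/In/d/T} → row (9,9) (9,9) (9,1) (9,1) (8,9) (8,9) (8,9) (8,9)
{W/Out/c/H, W/Out/c/T} → row (3,9) (2,0) (3,9) (2,0) (4,1) (4,1) (4,1) (4,1)
{W/Out/d/H, W/Out/d/T} → row (3,9) (2,0) (3,9) (2,0) (0,6) (0,6) (0,6) (0,6)
{W/In/c/H, W/In/c/T, W/In/d/H, W/In/d/T} → row (3,9) (2,0) (3,9) (2,0) (8,9) (8,9) (8,9) (8,9)
That's 9 distinct rows out of 16 strategies.

9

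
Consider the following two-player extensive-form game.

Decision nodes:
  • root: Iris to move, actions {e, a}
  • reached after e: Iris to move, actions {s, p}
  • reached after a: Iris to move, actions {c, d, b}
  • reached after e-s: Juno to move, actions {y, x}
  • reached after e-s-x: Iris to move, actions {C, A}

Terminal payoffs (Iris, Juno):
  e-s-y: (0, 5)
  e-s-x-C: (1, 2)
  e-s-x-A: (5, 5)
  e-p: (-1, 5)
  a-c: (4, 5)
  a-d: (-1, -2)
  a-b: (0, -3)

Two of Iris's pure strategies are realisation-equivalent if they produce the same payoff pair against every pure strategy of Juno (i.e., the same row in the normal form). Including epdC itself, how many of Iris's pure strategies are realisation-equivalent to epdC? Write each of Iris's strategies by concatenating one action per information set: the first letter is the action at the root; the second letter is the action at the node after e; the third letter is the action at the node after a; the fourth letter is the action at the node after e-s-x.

Row for epdC (columns y, x): (-1,5) (-1,5).
Under epdC, Iris's choice at the node after a and at the node after e-s-x can never be reached regardless of what Juno does, so varying those choices leaves every outcome unchanged.
Holding the reachable choices fixed and varying the unreachable ones freely already gives 3 × 2 = 6 equivalent strategies.
No other strategy reproduces this row, so those 6 are the full class: epcC, epcA, epdC, epdA, epbC, epbA.

6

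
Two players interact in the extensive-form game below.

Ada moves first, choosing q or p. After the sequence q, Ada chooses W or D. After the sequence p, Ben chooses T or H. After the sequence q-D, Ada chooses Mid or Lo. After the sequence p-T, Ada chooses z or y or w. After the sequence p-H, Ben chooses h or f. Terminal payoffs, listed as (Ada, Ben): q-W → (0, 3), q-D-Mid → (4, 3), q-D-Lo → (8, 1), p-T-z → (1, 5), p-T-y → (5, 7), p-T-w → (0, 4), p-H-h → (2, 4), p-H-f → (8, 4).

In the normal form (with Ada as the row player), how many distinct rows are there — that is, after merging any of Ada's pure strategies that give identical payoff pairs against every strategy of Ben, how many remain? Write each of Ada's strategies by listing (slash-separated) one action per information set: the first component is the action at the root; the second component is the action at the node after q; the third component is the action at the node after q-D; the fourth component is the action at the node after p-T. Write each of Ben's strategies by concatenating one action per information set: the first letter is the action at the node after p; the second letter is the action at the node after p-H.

Ada has 24 pure strategies: q/W/Mid/z, q/W/Mid/y, q/W/Mid/w, q/W/Lo/z, q/W/Lo/y, q/W/Lo/w, q/D/Mid/z, q/D/Mid/y, q/D/Mid/w, q/D/Lo/z, q/D/Lo/y, q/D/Lo/w, p/W/Mid/z, p/W/Mid/y, p/W/Mid/w, p/W/Lo/z, p/W/Lo/y, p/W/Lo/w, p/D/Mid/z, p/D/Mid/y, p/D/Mid/w, p/D/Lo/z, p/D/Lo/y, p/D/Lo/w. Columns: Th, Tf, Hh, Hf.
{q/W/Mid/z, q/W/Mid/y, q/W/Mid/w, q/W/Lo/z, q/W/Lo/y, q/W/Lo/w} → row (0,3) (0,3) (0,3) (0,3)
{q/D/Mid/z, q/D/Mid/y, q/D/Mid/w} → row (4,3) (4,3) (4,3) (4,3)
{q/D/Lo/z, q/D/Lo/y, q/D/Lo/w} → row (8,1) (8,1) (8,1) (8,1)
{p/W/Mid/z, p/W/Lo/z, p/D/Mid/z, p/D/Lo/z} → row (1,5) (1,5) (2,4) (8,4)
{p/W/Mid/y, p/W/Lo/y, p/D/Mid/y, p/D/Lo/y} → row (5,7) (5,7) (2,4) (8,4)
{p/W/Mid/w, p/W/Lo/w, p/D/Mid/w, p/D/Lo/w} → row (0,4) (0,4) (2,4) (8,4)
That's 6 distinct rows out of 24 strategies.

6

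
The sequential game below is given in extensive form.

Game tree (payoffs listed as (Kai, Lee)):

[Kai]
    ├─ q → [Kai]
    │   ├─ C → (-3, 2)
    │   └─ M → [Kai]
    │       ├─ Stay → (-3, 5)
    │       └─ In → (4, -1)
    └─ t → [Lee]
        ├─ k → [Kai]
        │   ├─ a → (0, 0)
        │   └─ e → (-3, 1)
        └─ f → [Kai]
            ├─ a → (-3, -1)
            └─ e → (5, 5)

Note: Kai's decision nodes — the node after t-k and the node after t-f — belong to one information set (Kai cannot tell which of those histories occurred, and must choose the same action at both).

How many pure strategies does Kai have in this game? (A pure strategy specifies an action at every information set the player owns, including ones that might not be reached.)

Kai owns the root with actions {q, t} — two choices.
Kai owns the node after q with actions {C, M} — two choices.
Kai owns the node after q-M with actions {Stay, In} — two choices.
Kai owns the information set {t-k, t-f} with actions {a, e} — two choices.
A pure strategy fixes one action at each information set independently, so the count is the product 2 × 2 × 2 × 2 = 16.
(For reference, Lee has 2 pure strategies, giving a 16×2 normal-form matrix.)

16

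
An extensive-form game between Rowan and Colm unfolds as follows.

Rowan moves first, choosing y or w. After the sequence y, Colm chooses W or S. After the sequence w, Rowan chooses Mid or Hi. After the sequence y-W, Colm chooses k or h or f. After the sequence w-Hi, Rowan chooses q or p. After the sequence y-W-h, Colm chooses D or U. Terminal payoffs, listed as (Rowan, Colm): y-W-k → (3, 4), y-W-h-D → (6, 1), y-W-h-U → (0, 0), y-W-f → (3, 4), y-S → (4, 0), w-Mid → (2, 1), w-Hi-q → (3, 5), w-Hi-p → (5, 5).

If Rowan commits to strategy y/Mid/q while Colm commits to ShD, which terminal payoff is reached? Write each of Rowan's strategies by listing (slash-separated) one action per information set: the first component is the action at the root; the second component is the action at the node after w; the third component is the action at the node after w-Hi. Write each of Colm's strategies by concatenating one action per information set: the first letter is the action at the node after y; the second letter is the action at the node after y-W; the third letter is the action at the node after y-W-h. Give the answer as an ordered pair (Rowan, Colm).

(4, 0)

Trace the play path from the root:
  Rowan plays y
  Colm plays S at [y]
→ terminal payoff (4, 0).
(Rowan's choice at the node after w is never reached on this path, so it doesn't affect the outcome.)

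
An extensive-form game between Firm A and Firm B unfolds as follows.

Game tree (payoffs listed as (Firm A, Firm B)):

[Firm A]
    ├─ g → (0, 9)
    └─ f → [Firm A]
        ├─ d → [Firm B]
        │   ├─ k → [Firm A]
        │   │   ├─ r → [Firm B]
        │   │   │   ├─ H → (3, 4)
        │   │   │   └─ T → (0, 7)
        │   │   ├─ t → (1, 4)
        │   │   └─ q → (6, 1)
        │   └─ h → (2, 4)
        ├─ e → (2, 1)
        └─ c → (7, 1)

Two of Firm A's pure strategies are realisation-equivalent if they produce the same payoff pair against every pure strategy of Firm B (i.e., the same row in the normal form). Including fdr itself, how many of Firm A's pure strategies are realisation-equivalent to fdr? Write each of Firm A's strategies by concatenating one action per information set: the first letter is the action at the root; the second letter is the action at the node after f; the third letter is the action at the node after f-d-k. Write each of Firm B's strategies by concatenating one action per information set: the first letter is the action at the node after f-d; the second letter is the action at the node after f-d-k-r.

1

Row for fdr (columns kH, kT, hH, hT): (3,4) (0,7) (2,4) (2,4).
Every one of Firm A's information sets is on the play path for some reply by Firm B when Firm A follows fdr.
Changing the action at any of them therefore changes at least one column, so only fdr itself gives this row.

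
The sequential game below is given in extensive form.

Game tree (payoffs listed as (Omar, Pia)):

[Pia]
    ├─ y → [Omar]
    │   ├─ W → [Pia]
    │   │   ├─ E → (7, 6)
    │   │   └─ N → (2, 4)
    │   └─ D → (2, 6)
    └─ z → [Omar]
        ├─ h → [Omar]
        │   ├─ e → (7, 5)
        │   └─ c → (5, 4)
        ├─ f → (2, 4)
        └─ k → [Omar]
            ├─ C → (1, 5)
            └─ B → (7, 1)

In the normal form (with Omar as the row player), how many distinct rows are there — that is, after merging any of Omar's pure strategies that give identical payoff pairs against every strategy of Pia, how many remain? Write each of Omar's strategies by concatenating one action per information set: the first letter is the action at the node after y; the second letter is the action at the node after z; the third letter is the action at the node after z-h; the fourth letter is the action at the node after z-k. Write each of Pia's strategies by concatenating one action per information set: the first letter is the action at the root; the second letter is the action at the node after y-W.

Omar has 24 pure strategies: WheC, WheB, WhcC, WhcB, WfeC, WfeB, WfcC, WfcB, WkeC, WkeB, WkcC, WkcB, DheC, DheB, DhcC, DhcB, DfeC, DfeB, DfcC, DfcB, DkeC, DkeB, DkcC, DkcB. Columns: yE, yN, zE, zN.
{WheC, WheB} → row (7,6) (2,4) (7,5) (7,5)
{WhcC, WhcB} → row (7,6) (2,4) (5,4) (5,4)
{WfeC, WfeB, WfcC, WfcB} → row (7,6) (2,4) (2,4) (2,4)
{WkeC, WkcC} → row (7,6) (2,4) (1,5) (1,5)
{WkeB, WkcB} → row (7,6) (2,4) (7,1) (7,1)
{DheC, DheB} → row (2,6) (2,6) (7,5) (7,5)
{DhcC, DhcB} → row (2,6) (2,6) (5,4) (5,4)
{DfeC, DfeB, DfcC, DfcB} → row (2,6) (2,6) (2,4) (2,4)
{DkeC, DkcC} → row (2,6) (2,6) (1,5) (1,5)
{DkeB, DkcB} → row (2,6) (2,6) (7,1) (7,1)
That's 10 distinct rows out of 24 strategies.

10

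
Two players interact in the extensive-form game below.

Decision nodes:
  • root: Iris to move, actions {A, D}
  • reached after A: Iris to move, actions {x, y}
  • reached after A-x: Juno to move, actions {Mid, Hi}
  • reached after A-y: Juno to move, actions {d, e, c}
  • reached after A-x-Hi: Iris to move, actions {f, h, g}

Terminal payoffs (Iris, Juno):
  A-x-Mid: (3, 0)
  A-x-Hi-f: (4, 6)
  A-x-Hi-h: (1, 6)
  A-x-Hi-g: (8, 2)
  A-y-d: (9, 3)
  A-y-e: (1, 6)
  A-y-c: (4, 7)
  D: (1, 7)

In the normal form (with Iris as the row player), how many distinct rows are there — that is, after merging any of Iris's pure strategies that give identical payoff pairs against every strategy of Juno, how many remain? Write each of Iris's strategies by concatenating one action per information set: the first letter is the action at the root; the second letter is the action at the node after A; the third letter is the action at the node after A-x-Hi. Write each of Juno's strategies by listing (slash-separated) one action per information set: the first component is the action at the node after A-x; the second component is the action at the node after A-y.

5

Iris has 12 pure strategies: Axf, Axh, Axg, Ayf, Ayh, Ayg, Dxf, Dxh, Dxg, Dyf, Dyh, Dyg. Columns: Mid/d, Mid/e, Mid/c, Hi/d, Hi/e, Hi/c.
{Axf} → row (3,0) (3,0) (3,0) (4,6) (4,6) (4,6)
{Axh} → row (3,0) (3,0) (3,0) (1,6) (1,6) (1,6)
{Axg} → row (3,0) (3,0) (3,0) (8,2) (8,2) (8,2)
{Ayf, Ayh, Ayg} → row (9,3) (1,6) (4,7) (9,3) (1,6) (4,7)
{Dxf, Dxh, Dxg, Dyf, Dyh, Dyg} → row (1,7) (1,7) (1,7) (1,7) (1,7) (1,7)
That's 5 distinct rows out of 12 strategies.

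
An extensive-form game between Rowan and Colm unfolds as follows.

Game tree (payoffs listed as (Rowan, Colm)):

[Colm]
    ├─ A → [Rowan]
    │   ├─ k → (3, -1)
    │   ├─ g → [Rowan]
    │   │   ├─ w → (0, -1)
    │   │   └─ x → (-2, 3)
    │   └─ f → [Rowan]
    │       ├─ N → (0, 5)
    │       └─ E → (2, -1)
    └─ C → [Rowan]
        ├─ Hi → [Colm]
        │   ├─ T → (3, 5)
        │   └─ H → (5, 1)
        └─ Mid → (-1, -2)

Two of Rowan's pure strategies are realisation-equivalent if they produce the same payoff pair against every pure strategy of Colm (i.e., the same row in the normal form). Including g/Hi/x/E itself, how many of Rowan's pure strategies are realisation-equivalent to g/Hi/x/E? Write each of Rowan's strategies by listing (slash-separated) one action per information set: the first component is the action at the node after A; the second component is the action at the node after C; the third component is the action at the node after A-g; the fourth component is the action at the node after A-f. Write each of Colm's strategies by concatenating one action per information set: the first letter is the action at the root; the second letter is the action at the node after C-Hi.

2

Row for g/Hi/x/E (columns AT, AH, CT, CH): (-2,3) (-2,3) (3,5) (5,1).
Under g/Hi/x/E, Rowan's choice at the node after A-f can never be reached regardless of what Colm does, so varying those choices leaves every outcome unchanged.
Holding the reachable choices fixed and varying the unreachable one freely already gives 2 equivalent strategies.
No other strategy reproduces this row, so those 2 are the full class: g/Hi/x/N, g/Hi/x/E.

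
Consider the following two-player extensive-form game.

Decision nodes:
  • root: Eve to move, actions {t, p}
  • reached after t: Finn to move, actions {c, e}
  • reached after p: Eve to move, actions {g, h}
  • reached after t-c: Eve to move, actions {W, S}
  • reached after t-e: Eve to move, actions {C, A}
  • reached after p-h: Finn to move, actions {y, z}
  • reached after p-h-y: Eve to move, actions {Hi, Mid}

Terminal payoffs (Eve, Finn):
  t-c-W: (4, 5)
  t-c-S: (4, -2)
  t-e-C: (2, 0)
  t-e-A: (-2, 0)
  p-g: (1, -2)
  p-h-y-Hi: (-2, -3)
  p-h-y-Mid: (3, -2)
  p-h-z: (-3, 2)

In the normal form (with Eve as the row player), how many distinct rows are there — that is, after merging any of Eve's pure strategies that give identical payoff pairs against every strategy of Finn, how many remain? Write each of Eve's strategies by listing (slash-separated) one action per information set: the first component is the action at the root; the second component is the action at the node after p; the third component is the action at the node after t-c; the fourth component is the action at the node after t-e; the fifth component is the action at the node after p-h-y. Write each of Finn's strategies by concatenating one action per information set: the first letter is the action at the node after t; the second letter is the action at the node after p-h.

7

Eve has 32 pure strategies: t/g/W/C/Hi, t/g/W/C/Mid, t/g/W/A/Hi, t/g/W/A/Mid, t/g/S/C/Hi, t/g/S/C/Mid, t/g/S/A/Hi, t/g/S/A/Mid, t/h/W/C/Hi, t/h/W/C/Mid, t/h/W/A/Hi, t/h/W/A/Mid, t/h/S/C/Hi, t/h/S/C/Mid, t/h/S/A/Hi, t/h/S/A/Mid, p/g/W/C/Hi, p/g/W/C/Mid, p/g/W/A/Hi, p/g/W/A/Mid, p/g/S/C/Hi, p/g/S/C/Mid, p/g/S/A/Hi, p/g/S/A/Mid, p/h/W/C/Hi, p/h/W/C/Mid, p/h/W/A/Hi, p/h/W/A/Mid, p/h/S/C/Hi, p/h/S/C/Mid, p/h/S/A/Hi, p/h/S/A/Mid. Columns: cy, cz, ey, ez.
{t/g/W/C/Hi, t/g/W/C/Mid, t/h/W/C/Hi, t/h/W/C/Mid} → row (4,5) (4,5) (2,0) (2,0)
{t/g/W/A/Hi, t/g/W/A/Mid, t/h/W/A/Hi, t/h/W/A/Mid} → row (4,5) (4,5) (-2,0) (-2,0)
{t/g/S/C/Hi, t/g/S/C/Mid, t/h/S/C/Hi, t/h/S/C/Mid} → row (4,-2) (4,-2) (2,0) (2,0)
{t/g/S/A/Hi, t/g/S/A/Mid, t/h/S/A/Hi, t/h/S/A/Mid} → row (4,-2) (4,-2) (-2,0) (-2,0)
{p/g/W/C/Hi, p/g/W/C/Mid, p/g/W/A/Hi, p/g/W/A/Mid, p/g/S/C/Hi, p/g/S/C/Mid, p/g/S/A/Hi, p/g/S/A/Mid} → row (1,-2) (1,-2) (1,-2) (1,-2)
{p/h/W/C/Hi, p/h/W/A/Hi, p/h/S/C/Hi, p/h/S/A/Hi} → row (-2,-3) (-3,2) (-2,-3) (-3,2)
{p/h/W/C/Mid, p/h/W/A/Mid, p/h/S/C/Mid, p/h/S/A/Mid} → row (3,-2) (-3,2) (3,-2) (-3,2)
That's 7 distinct rows out of 32 strategies.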